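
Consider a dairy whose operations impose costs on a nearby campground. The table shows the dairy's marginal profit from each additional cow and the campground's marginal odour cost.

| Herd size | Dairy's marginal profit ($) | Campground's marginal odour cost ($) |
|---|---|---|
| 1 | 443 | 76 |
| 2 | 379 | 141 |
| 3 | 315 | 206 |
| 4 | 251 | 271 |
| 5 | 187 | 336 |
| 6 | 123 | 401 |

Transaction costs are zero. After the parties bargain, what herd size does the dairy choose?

Bargaining reaches the level where marginal profit last exceeds marginal odour cost.
That holds through level 3 (315 ≥ 206) but not at 4 (251 < 271).

3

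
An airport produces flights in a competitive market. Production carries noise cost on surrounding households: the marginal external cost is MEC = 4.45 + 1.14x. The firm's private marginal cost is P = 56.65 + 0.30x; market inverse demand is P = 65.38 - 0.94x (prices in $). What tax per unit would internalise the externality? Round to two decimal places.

tax = $6.50 per unit

Social marginal cost = private MC + MEC = 61.10 + 1.44x.
Set SMC = demand: 61.10 + 1.44x = 65.38 - 0.94x → x* = 1.7983.
The Pigouvian tax equals MEC at x*: 4.45 + 1.14×1.7983 = 6.5001.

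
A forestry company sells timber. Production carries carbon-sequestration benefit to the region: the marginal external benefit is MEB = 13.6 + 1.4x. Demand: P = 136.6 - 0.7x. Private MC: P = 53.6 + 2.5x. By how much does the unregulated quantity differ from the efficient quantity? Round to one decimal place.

Market equilibrium (private): 53.6 + 2.5x = 136.6 - 0.7x → x_m = 25.9375.
Social marginal cost = private MC − MEB = 40.0 + 1.1x.
Set SMC = demand: 40.0 + 1.1x = 136.6 - 0.7x → x* = 53.6667.
Gap = |25.9375 − 53.6667| = 27.7292.

27.7 units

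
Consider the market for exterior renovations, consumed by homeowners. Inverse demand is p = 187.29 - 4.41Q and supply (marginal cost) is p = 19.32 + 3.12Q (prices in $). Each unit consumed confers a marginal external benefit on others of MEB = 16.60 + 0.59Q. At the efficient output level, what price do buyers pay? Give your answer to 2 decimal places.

Social marginal benefit = demand + MEB = 203.89 - 3.82Q.
Set SMB = MC: 203.89 - 3.82Q = 19.32 + 3.12Q → Q* = 26.5951.
Consumer price on the demand curve at Q*: 187.29 − 4.41×26.5951 = 70.0056.

P = $70.01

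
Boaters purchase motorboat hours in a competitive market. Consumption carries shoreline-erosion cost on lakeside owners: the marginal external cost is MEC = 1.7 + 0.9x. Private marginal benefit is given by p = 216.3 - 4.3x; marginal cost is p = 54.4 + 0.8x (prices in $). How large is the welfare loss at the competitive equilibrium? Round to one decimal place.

DWL = $76.4

Market equilibrium (private): 54.4 + 0.8x = 216.3 - 4.3x → x_m = 31.7451.
Social marginal benefit = demand − MEC = 214.6 - 5.2x.
Set SMB = MC: 214.6 - 5.2x = 54.4 + 0.8x → x* = 26.7000.
The welfare-loss triangle has base |x_m − x*| and height MEC(x_m) (the vertical gap between SMB and MC is zero at x* and MEC at x_m).
DWL = ½ × 5.0451 × 30.2706 = 76.3591.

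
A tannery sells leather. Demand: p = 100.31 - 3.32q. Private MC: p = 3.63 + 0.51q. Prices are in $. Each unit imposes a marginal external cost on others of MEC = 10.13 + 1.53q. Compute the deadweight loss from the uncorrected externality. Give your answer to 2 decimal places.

Market equilibrium (private): 3.63 + 0.51q = 100.31 - 3.32q → q_m = 25.2428.
Social marginal cost = private MC + MEC = 13.76 + 2.04q.
Set SMC = demand: 13.76 + 2.04q = 100.31 - 3.32q → q* = 16.1474.
Between q* and q_m the wedge SMC − demand runs linearly from 0 to MEC(q_m), so the loss is a triangle.
DWL = ½ × 9.0954 × 48.7515 = 221.7072.

DWL = $221.71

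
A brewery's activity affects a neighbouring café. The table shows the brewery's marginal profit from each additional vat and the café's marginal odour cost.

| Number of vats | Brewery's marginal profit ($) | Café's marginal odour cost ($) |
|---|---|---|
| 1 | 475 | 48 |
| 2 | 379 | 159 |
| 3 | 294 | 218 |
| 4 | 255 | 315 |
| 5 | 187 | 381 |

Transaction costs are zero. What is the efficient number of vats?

3

Bargaining reaches the level where marginal profit last exceeds marginal odour cost.
That holds through level 3 (294 ≥ 218) but not at 4 (255 < 315).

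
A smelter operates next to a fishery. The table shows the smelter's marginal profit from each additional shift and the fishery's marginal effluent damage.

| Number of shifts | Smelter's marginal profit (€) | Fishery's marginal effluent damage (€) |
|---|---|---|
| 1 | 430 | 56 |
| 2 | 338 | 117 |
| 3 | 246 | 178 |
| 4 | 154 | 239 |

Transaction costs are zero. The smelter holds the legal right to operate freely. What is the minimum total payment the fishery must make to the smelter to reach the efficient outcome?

Left alone the smelter would choose level 4 (marginal profit stays positive).
Efficient level: k* = 3 (marginal profit ≥ marginal effluent damage through 3).
The fishery must at least cover the smelter's forgone profit from cutting 4→3: 154 = 154.

€154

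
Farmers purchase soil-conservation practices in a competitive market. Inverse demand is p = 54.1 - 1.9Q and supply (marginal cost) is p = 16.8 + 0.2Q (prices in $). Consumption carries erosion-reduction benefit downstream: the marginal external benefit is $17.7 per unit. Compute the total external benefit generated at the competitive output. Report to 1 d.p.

$314.4

Market equilibrium (private): 16.8 + 0.2Q = 54.1 - 1.9Q → Q_m = 17.7619.
Total external benefit = MEB × Q_m = 17.7 × 17.7619 = 314.3856.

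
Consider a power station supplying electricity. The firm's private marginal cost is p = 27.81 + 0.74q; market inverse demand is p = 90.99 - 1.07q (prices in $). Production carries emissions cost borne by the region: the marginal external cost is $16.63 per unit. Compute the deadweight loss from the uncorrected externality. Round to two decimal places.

DWL = $76.40

Market equilibrium (private): 27.81 + 0.74q = 90.99 - 1.07q → q_m = 34.9061.
Social marginal cost = private MC + MEC = 44.44 + 0.74q.
Set SMC = demand: 44.44 + 0.74q = 90.99 - 1.07q → q* = 25.7182.
Height of the DWL triangle at q_m is SMC(q_m) − demand(q_m) = MEC(q_m) = 16.6300.
DWL = ½ × 9.1879 × 16.6300 = 76.3974.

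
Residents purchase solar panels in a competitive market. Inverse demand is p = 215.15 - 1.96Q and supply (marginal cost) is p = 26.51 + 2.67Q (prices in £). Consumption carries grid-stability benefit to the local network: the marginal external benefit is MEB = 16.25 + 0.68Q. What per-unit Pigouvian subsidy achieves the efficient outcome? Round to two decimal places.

Social marginal benefit = demand + MEB = 231.40 - 1.28Q.
Set SMB = MC: 231.40 - 1.28Q = 26.51 + 2.67Q → Q* = 51.8709.
The Pigouvian subsidy equals MEB at Q*: 16.25 + 0.68×51.8709 = 51.5222.

subsidy = £51.52 per unit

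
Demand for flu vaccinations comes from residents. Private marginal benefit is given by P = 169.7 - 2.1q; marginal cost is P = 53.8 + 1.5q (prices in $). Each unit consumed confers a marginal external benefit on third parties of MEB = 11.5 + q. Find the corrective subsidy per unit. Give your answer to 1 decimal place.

Social marginal benefit = demand + MEB = 181.2 - 1.1q.
Set SMB = MC: 181.2 - 1.1q = 53.8 + 1.5q → q* = 49.0000.
The Pigouvian subsidy equals MEB at q*: 11.5 + 1.0×49.0000 = 60.5000.

subsidy = $60.5 per unit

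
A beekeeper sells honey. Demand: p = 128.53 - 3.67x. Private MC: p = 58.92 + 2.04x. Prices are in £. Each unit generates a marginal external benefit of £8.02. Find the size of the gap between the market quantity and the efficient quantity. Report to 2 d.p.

1.40 units

Market equilibrium (private): 58.92 + 2.04x = 128.53 - 3.67x → x_m = 12.1909.
Social marginal cost = private MC − MEB = 50.90 + 2.04x.
Set SMC = demand: 50.90 + 2.04x = 128.53 - 3.67x → x* = 13.5954.
Gap = |12.1909 − 13.5954| = 1.4045.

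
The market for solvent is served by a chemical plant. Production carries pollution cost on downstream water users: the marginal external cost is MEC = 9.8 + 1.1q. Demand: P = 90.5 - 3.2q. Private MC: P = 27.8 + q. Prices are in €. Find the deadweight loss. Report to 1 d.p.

DWL = €64.9

Market equilibrium (private): 27.8 + q = 90.5 - 3.2q → q_m = 14.9286.
Social marginal cost = private MC + MEC = 37.6 + 2.1q.
Set SMC = demand: 37.6 + 2.1q = 90.5 - 3.2q → q* = 9.9811.
Between q* and q_m the wedge SMC − demand runs linearly from 0 to MEC(q_m), so the loss is a triangle.
DWL = ½ × 4.9475 × 26.2214 = 64.8652.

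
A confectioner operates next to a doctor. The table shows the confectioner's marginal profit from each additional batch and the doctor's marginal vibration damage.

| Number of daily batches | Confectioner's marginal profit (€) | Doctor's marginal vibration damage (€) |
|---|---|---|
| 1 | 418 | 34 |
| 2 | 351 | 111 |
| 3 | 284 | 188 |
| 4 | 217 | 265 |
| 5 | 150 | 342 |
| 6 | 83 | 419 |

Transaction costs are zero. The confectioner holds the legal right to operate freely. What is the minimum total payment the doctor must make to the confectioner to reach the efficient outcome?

Left alone the confectioner would choose level 6 (marginal profit stays positive).
Efficient level: k* = 3 (marginal profit ≥ marginal vibration damage through 3).
The doctor must at least cover the confectioner's forgone profit from cutting 6→3: 217 + 150 + 83 = 450.

€450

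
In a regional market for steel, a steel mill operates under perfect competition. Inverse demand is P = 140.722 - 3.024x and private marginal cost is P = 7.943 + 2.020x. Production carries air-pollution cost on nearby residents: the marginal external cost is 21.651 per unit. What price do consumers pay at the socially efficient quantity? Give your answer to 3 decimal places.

P = 74.098

Social marginal cost = private MC + MEC = 29.594 + 2.020x.
Set SMC = demand: 29.594 + 2.020x = 140.722 - 3.024x → x* = 22.0317.
Consumer price on the demand curve at x*: 140.722 − 3.024×22.0317 = 74.0981.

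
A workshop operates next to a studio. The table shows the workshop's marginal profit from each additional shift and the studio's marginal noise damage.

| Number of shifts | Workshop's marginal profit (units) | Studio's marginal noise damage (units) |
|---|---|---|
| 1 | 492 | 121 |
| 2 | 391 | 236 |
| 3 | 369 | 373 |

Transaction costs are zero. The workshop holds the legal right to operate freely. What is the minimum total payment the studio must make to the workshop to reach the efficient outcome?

369

Left alone the workshop would choose level 3 (marginal profit stays positive).
Efficient level: k* = 2 (marginal profit ≥ marginal noise damage through 2).
The studio must at least cover the workshop's forgone profit from cutting 3→2: 369 = 369.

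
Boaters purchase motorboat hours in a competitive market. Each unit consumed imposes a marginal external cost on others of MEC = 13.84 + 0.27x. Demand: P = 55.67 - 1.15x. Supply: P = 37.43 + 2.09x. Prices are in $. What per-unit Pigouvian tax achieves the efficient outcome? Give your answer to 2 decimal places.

Social marginal benefit = demand − MEC = 41.83 - 1.42x.
Set SMB = MC: 41.83 - 1.42x = 37.43 + 2.09x → x* = 1.2536.
The Pigouvian tax equals MEC at x*: 13.84 + 0.27×1.2536 = 14.1785.

tax = $14.18 per unit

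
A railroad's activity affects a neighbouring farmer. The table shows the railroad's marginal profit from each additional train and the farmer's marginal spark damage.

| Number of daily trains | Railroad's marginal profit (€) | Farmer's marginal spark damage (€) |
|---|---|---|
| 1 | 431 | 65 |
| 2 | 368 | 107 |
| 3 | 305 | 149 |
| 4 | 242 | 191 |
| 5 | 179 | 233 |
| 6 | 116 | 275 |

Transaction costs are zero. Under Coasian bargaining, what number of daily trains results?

Bargaining reaches the level where marginal profit last exceeds marginal spark damage.
That holds through level 4 (242 ≥ 191) but not at 5 (179 < 233).

4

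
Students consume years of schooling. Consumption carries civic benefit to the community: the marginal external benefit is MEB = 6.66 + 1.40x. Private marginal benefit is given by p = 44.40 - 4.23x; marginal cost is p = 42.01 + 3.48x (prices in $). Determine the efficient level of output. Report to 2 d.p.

x* = 1.43

Social marginal benefit = demand + MEB = 51.06 - 2.83x.
Set SMB = MC: 51.06 - 2.83x = 42.01 + 3.48x → x* = 1.4342.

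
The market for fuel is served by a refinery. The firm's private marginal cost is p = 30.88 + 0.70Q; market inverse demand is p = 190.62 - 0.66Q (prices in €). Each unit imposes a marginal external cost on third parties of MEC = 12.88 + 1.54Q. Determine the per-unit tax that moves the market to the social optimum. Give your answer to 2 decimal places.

Social marginal cost = private MC + MEC = 43.76 + 2.24Q.
Set SMC = demand: 43.76 + 2.24Q = 190.62 - 0.66Q → Q* = 50.6414.
The Pigouvian tax equals MEC at Q*: 12.88 + 1.54×50.6414 = 90.8678.

tax = €90.87 per unit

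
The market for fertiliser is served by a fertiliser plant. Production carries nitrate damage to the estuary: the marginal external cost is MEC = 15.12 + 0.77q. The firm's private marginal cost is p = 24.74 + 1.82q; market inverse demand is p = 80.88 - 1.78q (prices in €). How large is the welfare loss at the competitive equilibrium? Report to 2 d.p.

Market equilibrium (private): 24.74 + 1.82q = 80.88 - 1.78q → q_m = 15.5944.
Social marginal cost = private MC + MEC = 39.86 + 2.59q.
Set SMC = demand: 39.86 + 2.59q = 80.88 - 1.78q → q* = 9.3867.
Between q* and q_m the wedge SMC − demand runs linearly from 0 to MEC(q_m), so the loss is a triangle.
DWL = ½ × 6.2077 × 27.1277 = 84.2003.

DWL = €84.20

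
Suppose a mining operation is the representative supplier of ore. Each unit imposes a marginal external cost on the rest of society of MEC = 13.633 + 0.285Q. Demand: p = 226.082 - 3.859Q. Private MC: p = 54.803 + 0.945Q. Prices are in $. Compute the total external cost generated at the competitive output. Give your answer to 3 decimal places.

$667.204

Market equilibrium (private): 54.803 + 0.945Q = 226.082 - 3.859Q → Q_m = 35.6534.
Total external cost = ∫₀^{Q_m} (13.633 + 0.285Q) dQ = 13.633×35.6534 + ½×0.285×35.6534² = 667.2038.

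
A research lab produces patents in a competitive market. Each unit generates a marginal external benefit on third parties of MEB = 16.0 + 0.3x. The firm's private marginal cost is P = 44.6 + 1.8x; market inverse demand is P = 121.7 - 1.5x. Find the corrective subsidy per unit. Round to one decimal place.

Social marginal cost = private MC − MEB = 28.6 + 1.5x.
Set SMC = demand: 28.6 + 1.5x = 121.7 - 1.5x → x* = 31.0333.
The Pigouvian subsidy equals MEB at x*: 16.0 + 0.3×31.0333 = 25.3100.

subsidy = 25.3 per unit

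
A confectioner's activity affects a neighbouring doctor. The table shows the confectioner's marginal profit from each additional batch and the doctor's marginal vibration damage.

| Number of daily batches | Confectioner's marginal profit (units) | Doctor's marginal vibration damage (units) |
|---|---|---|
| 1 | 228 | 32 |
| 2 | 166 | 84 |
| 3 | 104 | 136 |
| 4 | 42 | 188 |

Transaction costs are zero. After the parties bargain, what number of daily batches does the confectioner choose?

Bargaining reaches the level where marginal profit last exceeds marginal vibration damage.
That holds through level 2 (166 ≥ 84) but not at 3 (104 < 136).

2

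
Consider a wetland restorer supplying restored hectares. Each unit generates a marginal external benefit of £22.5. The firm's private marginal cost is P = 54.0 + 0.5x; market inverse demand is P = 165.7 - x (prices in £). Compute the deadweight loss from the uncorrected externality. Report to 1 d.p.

Market equilibrium (private): 54.0 + 0.5x = 165.7 - x → x_m = 74.4667.
Social marginal cost = private MC − MEB = 31.5 + 0.5x.
Set SMC = demand: 31.5 + 0.5x = 165.7 - x → x* = 89.4667.
The welfare-loss triangle has base |x_m − x*| and height MEB(x_m) (the vertical gap between SMC and demand is zero at x* and MEB at x_m).
DWL = ½ × 15.0000 × 22.5000 = 168.7500.

DWL = £168.8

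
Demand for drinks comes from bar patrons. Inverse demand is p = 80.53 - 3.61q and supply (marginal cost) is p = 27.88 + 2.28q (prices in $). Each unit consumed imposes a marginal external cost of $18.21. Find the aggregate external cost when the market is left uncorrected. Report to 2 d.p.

$162.78

Market equilibrium (private): 27.88 + 2.28q = 80.53 - 3.61q → q_m = 8.9389.
Total external cost = MEC × q_m = 18.21 × 8.9389 = 162.7774.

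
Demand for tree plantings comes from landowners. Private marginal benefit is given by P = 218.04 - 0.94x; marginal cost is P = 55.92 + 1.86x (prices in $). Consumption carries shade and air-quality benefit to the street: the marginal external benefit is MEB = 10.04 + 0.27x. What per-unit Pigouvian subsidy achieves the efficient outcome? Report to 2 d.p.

subsidy = $28.41 per unit

Social marginal benefit = demand + MEB = 228.08 - 0.67x.
Set SMB = MC: 228.08 - 0.67x = 55.92 + 1.86x → x* = 68.0474.
The Pigouvian subsidy equals MEB at x*: 10.04 + 0.27×68.0474 = 28.4128.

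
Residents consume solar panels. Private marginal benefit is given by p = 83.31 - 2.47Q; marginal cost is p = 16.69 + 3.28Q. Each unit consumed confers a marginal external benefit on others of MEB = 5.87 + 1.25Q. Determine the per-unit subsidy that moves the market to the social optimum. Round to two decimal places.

Social marginal benefit = demand + MEB = 89.18 - 1.22Q.
Set SMB = MC: 89.18 - 1.22Q = 16.69 + 3.28Q → Q* = 16.1089.
The Pigouvian subsidy equals MEB at Q*: 5.87 + 1.25×16.1089 = 26.0061.

subsidy = 26.01 per unit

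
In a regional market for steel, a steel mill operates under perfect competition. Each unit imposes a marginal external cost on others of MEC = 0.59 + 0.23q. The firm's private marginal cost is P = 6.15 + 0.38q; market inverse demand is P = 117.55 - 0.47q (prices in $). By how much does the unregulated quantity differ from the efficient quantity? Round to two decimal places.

28.46 units

Market equilibrium (private): 6.15 + 0.38q = 117.55 - 0.47q → q_m = 131.0588.
Social marginal cost = private MC + MEC = 6.74 + 0.61q.
Set SMC = demand: 6.74 + 0.61q = 117.55 - 0.47q → q* = 102.6019.
Gap = |131.0588 − 102.6019| = 28.4569.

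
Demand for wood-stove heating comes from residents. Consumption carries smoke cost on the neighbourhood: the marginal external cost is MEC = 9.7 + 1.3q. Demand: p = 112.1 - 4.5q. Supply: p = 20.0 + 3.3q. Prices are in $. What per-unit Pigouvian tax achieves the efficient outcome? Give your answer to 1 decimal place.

Social marginal benefit = demand − MEC = 102.4 - 5.8q.
Set SMB = MC: 102.4 - 5.8q = 20.0 + 3.3q → q* = 9.0549.
The Pigouvian tax equals MEC at q*: 9.7 + 1.3×9.0549 = 21.4714.

tax = $21.5 per unit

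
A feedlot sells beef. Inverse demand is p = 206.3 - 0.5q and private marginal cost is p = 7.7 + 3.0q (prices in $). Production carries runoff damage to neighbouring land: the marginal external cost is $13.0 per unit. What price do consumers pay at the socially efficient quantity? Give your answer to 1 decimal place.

Social marginal cost = private MC + MEC = 20.7 + 3.0q.
Set SMC = demand: 20.7 + 3.0q = 206.3 - 0.5q → q* = 53.0286.
Consumer price on the demand curve at q*: 206.3 − 0.5×53.0286 = 179.7857.

P = $179.8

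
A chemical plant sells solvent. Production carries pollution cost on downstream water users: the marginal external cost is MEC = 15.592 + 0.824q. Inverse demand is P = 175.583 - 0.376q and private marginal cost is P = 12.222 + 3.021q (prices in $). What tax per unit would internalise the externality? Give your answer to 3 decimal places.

Social marginal cost = private MC + MEC = 27.814 + 3.845q.
Set SMC = demand: 27.814 + 3.845q = 175.583 - 0.376q → q* = 35.0081.
The Pigouvian tax equals MEC at q*: 15.592 + 0.824×35.0081 = 44.4387.

tax = $44.439 per unit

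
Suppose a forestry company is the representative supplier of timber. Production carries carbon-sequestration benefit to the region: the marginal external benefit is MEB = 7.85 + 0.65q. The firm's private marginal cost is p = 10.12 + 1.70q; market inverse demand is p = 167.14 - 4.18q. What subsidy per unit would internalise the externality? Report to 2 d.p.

Social marginal cost = private MC − MEB = 2.27 + 1.05q.
Set SMC = demand: 2.27 + 1.05q = 167.14 - 4.18q → q* = 31.5239.
The Pigouvian subsidy equals MEB at q*: 7.85 + 0.65×31.5239 = 28.3405.

subsidy = 28.34 per unit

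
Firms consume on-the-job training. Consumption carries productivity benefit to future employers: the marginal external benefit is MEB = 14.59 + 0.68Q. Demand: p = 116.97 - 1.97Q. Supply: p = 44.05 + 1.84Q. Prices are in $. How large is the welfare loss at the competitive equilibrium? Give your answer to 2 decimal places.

DWL = $121.73

Market equilibrium (private): 44.05 + 1.84Q = 116.97 - 1.97Q → Q_m = 19.1391.
Social marginal benefit = demand + MEB = 131.56 - 1.29Q.
Set SMB = MC: 131.56 - 1.29Q = 44.05 + 1.84Q → Q* = 27.9585.
Between Q* and Q_m the wedge SMB − MC runs linearly from 0 to MEB(Q_m), so the loss is a triangle.
DWL = ½ × 8.8194 × 27.6046 = 121.7280.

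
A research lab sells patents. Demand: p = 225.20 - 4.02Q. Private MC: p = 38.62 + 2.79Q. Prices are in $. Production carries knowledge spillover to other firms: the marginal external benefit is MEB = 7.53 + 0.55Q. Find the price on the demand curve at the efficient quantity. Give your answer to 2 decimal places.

Social marginal cost = private MC − MEB = 31.09 + 2.24Q.
Set SMC = demand: 31.09 + 2.24Q = 225.20 - 4.02Q → Q* = 31.0080.
Consumer price on the demand curve at Q*: 225.20 − 4.02×31.0080 = 100.5478.

P = $100.55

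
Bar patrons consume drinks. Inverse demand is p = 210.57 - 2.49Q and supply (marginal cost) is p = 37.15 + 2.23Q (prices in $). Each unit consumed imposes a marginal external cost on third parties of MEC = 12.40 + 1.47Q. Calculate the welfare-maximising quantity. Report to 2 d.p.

Q* = 26.01

Social marginal benefit = demand − MEC = 198.17 - 3.96Q.
Set SMB = MC: 198.17 - 3.96Q = 37.15 + 2.23Q → Q* = 26.0129.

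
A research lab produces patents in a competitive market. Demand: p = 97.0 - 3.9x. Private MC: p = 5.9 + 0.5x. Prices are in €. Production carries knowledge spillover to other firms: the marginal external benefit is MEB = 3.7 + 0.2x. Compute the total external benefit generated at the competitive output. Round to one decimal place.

€119.5

Market equilibrium (private): 5.9 + 0.5x = 97.0 - 3.9x → x_m = 20.7045.
Total external benefit = ∫₀^{x_m} (3.7 + 0.2x) dx = 3.7×20.7045 + ½×0.2×20.7045² = 119.4743.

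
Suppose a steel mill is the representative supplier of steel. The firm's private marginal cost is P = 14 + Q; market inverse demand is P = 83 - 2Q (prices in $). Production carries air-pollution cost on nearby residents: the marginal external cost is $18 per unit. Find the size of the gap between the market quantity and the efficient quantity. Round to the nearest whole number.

6 units

Market equilibrium (private): 14 + Q = 83 - 2Q → Q_m = 23.0000.
Social marginal cost = private MC + MEC = 32 + Q.
Set SMC = demand: 32 + Q = 83 - 2Q → Q* = 17.0000.
Gap = |23.0000 − 17.0000| = 6.0000.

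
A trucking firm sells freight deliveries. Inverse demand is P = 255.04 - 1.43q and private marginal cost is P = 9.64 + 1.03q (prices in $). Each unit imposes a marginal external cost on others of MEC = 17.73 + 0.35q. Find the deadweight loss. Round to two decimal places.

Market equilibrium (private): 9.64 + 1.03q = 255.04 - 1.43q → q_m = 99.7561.
Social marginal cost = private MC + MEC = 27.37 + 1.38q.
Set SMC = demand: 27.37 + 1.38q = 255.04 - 1.43q → q* = 81.0214.
Between q* and q_m the wedge SMC − demand runs linearly from 0 to MEC(q_m), so the loss is a triangle.
DWL = ½ × 18.7347 × 52.6446 = 493.1404.

DWL = $493.14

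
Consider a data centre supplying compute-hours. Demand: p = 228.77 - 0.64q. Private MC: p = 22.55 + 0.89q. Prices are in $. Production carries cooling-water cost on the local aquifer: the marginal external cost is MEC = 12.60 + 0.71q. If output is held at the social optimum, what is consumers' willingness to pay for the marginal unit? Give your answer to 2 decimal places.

P = $173.45

Social marginal cost = private MC + MEC = 35.15 + 1.60q.
Set SMC = demand: 35.15 + 1.60q = 228.77 - 0.64q → q* = 86.4375.
Consumer price on the demand curve at q*: 228.77 − 0.64×86.4375 = 173.4500.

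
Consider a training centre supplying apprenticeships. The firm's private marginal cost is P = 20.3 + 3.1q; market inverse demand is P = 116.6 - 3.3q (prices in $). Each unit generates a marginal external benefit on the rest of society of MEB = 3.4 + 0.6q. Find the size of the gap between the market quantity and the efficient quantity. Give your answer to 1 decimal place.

2.1 units

Market equilibrium (private): 20.3 + 3.1q = 116.6 - 3.3q → q_m = 15.0469.
Social marginal cost = private MC − MEB = 16.9 + 2.5q.
Set SMC = demand: 16.9 + 2.5q = 116.6 - 3.3q → q* = 17.1897.
Gap = |15.0469 − 17.1897| = 2.1428.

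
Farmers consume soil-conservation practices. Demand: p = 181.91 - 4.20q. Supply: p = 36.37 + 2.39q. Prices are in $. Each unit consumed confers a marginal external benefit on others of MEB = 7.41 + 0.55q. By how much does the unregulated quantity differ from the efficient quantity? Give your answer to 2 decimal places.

Market equilibrium (private): 36.37 + 2.39q = 181.91 - 4.20q → q_m = 22.0850.
Social marginal benefit = demand + MEB = 189.32 - 3.65q.
Set SMB = MC: 189.32 - 3.65q = 36.37 + 2.39q → q* = 25.3228.
Gap = |22.0850 − 25.3228| = 3.2378.

3.24 units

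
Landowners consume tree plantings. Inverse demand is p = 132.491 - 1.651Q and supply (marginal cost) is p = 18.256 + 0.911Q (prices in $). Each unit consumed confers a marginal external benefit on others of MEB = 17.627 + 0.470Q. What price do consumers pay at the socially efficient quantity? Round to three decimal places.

P = $28.426

Social marginal benefit = demand + MEB = 150.118 - 1.181Q.
Set SMB = MC: 150.118 - 1.181Q = 18.256 + 0.911Q → Q* = 63.0315.
Consumer price on the demand curve at Q*: 132.491 − 1.651×63.0315 = 28.4260.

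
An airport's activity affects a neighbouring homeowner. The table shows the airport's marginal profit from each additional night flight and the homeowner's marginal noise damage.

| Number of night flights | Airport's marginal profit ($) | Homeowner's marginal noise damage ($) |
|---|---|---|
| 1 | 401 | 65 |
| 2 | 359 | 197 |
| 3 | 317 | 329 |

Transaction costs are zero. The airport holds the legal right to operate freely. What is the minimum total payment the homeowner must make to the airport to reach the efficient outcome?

Left alone the airport would choose level 3 (marginal profit stays positive).
Efficient level: k* = 2 (marginal profit ≥ marginal noise damage through 2).
The homeowner must at least cover the airport's forgone profit from cutting 3→2: 317 = 317.

$317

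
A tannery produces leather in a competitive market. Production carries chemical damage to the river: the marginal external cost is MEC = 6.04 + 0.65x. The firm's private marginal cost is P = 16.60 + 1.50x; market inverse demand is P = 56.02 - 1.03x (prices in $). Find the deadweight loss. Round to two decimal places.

DWL = $41.10

Market equilibrium (private): 16.60 + 1.50x = 56.02 - 1.03x → x_m = 15.5810.
Social marginal cost = private MC + MEC = 22.64 + 2.15x.
Set SMC = demand: 22.64 + 2.15x = 56.02 - 1.03x → x* = 10.4969.
Height of the DWL triangle at x_m is SMC(x_m) − demand(x_m) = MEC(x_m) = 16.1677.
DWL = ½ × 5.0841 × 16.1677 = 41.0991.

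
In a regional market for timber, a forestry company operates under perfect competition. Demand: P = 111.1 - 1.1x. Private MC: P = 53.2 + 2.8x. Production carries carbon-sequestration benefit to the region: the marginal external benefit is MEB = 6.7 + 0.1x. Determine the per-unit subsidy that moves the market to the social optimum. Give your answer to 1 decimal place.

subsidy = 8.4 per unit

Social marginal cost = private MC − MEB = 46.5 + 2.7x.
Set SMC = demand: 46.5 + 2.7x = 111.1 - 1.1x → x* = 17.0000.
The Pigouvian subsidy equals MEB at x*: 6.7 + 0.1×17.0000 = 8.4000.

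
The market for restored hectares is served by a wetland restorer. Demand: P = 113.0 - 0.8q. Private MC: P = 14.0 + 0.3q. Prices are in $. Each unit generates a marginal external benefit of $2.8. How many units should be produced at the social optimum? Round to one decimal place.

q* = 92.5

Social marginal cost = private MC − MEB = 11.2 + 0.3q.
Set SMC = demand: 11.2 + 0.3q = 113.0 - 0.8q → q* = 92.5455.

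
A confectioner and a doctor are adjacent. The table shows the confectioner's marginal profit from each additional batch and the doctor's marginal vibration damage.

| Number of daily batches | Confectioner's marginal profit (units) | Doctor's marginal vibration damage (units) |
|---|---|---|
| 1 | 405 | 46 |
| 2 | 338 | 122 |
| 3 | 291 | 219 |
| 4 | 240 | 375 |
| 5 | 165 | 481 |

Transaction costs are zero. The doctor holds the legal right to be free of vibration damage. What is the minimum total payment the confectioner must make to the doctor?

387

Efficient level: marginal profit ≥ marginal vibration damage through level 3, so k* = 3.
With the doctor holding the right, the confectioner must at least compensate total damage at k*: 46 + 122 + 219 = 387.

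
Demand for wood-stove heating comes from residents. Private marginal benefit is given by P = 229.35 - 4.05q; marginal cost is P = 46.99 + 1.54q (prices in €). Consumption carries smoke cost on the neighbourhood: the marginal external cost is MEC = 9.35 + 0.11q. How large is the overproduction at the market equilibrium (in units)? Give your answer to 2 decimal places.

2.27 units

Market equilibrium (private): 46.99 + 1.54q = 229.35 - 4.05q → q_m = 32.6225.
Social marginal benefit = demand − MEC = 220.00 - 4.16q.
Set SMB = MC: 220.00 - 4.16q = 46.99 + 1.54q → q* = 30.3526.
Gap = |32.6225 − 30.3526| = 2.2699.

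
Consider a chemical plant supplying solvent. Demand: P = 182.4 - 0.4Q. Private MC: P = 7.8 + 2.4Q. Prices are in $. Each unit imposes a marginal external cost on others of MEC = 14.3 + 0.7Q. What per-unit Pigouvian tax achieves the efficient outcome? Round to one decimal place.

tax = $46.4 per unit

Social marginal cost = private MC + MEC = 22.1 + 3.1Q.
Set SMC = demand: 22.1 + 3.1Q = 182.4 - 0.4Q → Q* = 45.8000.
The Pigouvian tax equals MEC at Q*: 14.3 + 0.7×45.8000 = 46.3600.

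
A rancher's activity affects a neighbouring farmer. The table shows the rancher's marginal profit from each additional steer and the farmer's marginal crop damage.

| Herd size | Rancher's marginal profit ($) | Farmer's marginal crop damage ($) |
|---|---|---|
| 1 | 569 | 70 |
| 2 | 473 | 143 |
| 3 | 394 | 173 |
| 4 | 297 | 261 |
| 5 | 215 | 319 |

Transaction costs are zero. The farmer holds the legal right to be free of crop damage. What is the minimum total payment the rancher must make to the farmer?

Efficient level: marginal profit ≥ marginal crop damage through level 4, so k* = 4.
With the farmer holding the right, the rancher must at least compensate total damage at k*: 70 + 143 + 173 + 261 = 647.

$647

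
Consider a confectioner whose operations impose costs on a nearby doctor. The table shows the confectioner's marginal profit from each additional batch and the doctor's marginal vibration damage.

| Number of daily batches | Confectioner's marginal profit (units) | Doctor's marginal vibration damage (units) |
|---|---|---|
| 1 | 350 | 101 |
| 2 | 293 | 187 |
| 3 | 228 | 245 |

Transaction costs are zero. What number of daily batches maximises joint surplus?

2

Bargaining reaches the level where marginal profit last exceeds marginal vibration damage.
That holds through level 2 (293 ≥ 187) but not at 3 (228 < 245).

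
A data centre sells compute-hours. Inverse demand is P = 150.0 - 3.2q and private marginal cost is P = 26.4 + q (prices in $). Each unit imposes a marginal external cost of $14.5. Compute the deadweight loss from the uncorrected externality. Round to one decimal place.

DWL = $25.0

Market equilibrium (private): 26.4 + q = 150.0 - 3.2q → q_m = 29.4286.
Social marginal cost = private MC + MEC = 40.9 + q.
Set SMC = demand: 40.9 + q = 150.0 - 3.2q → q* = 25.9762.
Between q* and q_m the wedge SMC − demand runs linearly from 0 to MEC(q_m), so the loss is a triangle.
DWL = ½ × 3.4524 × 14.5000 = 25.0299.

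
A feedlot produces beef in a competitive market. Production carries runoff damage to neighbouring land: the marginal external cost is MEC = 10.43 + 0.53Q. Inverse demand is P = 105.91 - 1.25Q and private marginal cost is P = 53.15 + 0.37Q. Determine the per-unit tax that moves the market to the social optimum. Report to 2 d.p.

tax = 20.86 per unit

Social marginal cost = private MC + MEC = 63.58 + 0.90Q.
Set SMC = demand: 63.58 + 0.90Q = 105.91 - 1.25Q → Q* = 19.6884.
The Pigouvian tax equals MEC at Q*: 10.43 + 0.53×19.6884 = 20.8649.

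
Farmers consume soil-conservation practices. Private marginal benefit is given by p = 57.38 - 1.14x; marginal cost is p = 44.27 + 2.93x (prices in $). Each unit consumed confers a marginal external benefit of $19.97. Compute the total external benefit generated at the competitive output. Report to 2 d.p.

$64.33

Market equilibrium (private): 44.27 + 2.93x = 57.38 - 1.14x → x_m = 3.2211.
Total external benefit = MEB × x_m = 19.97 × 3.2211 = 64.3254.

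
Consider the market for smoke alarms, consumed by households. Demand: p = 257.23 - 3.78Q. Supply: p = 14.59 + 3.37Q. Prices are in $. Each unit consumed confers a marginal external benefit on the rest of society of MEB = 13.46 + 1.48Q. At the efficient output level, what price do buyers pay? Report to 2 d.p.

P = $86.50

Social marginal benefit = demand + MEB = 270.69 - 2.30Q.
Set SMB = MC: 270.69 - 2.30Q = 14.59 + 3.37Q → Q* = 45.1675.
Consumer price on the demand curve at Q*: 257.23 − 3.78×45.1675 = 86.4969.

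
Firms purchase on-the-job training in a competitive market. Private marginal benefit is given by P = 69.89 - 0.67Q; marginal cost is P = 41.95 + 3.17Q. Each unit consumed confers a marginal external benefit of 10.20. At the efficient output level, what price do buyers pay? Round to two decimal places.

Social marginal benefit = demand + MEB = 80.09 - 0.67Q.
Set SMB = MC: 80.09 - 0.67Q = 41.95 + 3.17Q → Q* = 9.9323.
Consumer price on the demand curve at Q*: 69.89 − 0.67×9.9323 = 63.2354.

P = 63.24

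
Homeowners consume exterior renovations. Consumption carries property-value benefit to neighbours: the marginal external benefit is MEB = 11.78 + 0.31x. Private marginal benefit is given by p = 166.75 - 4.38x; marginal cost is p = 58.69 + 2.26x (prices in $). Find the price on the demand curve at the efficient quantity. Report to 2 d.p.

P = $83.83

Social marginal benefit = demand + MEB = 178.53 - 4.07x.
Set SMB = MC: 178.53 - 4.07x = 58.69 + 2.26x → x* = 18.9321.
Consumer price on the demand curve at x*: 166.75 − 4.38×18.9321 = 83.8274.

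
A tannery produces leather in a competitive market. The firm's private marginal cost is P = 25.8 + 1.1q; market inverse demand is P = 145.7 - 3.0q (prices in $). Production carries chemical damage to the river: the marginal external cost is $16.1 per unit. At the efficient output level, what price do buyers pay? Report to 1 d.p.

Social marginal cost = private MC + MEC = 41.9 + 1.1q.
Set SMC = demand: 41.9 + 1.1q = 145.7 - 3.0q → q* = 25.3171.
Consumer price on the demand curve at q*: 145.7 − 3.0×25.3171 = 69.7487.

P = $69.7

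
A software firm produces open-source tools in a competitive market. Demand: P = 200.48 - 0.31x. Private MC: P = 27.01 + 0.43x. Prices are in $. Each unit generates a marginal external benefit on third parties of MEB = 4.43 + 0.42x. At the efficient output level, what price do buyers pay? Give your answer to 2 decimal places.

Social marginal cost = private MC − MEB = 22.58 + 0.01x.
Set SMC = demand: 22.58 + 0.01x = 200.48 - 0.31x → x* = 555.9375.
Consumer price on the demand curve at x*: 200.48 − 0.31×555.9375 = 28.1394.

P = $28.14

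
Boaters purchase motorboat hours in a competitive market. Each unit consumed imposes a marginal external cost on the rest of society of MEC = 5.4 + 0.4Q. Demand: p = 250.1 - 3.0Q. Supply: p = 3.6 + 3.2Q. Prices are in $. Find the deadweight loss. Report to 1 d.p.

Market equilibrium (private): 3.6 + 3.2Q = 250.1 - 3.0Q → Q_m = 39.7581.
Social marginal benefit = demand − MEC = 244.7 - 3.4Q.
Set SMB = MC: 244.7 - 3.4Q = 3.6 + 3.2Q → Q* = 36.5303.
The welfare-loss triangle has base |Q_m − Q*| and height MEC(Q_m) (the vertical gap between SMB and MC is zero at Q* and MEC at Q_m).
DWL = ½ × 3.2278 × 21.3032 = 34.3812.

DWL = $34.4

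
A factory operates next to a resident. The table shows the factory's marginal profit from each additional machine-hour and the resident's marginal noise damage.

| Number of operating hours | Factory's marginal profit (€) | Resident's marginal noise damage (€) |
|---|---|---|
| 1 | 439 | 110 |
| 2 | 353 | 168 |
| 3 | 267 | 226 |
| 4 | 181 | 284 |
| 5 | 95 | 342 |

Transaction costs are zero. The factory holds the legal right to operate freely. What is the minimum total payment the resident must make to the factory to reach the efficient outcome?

Left alone the factory would choose level 5 (marginal profit stays positive).
Efficient level: k* = 3 (marginal profit ≥ marginal noise damage through 3).
The resident must at least cover the factory's forgone profit from cutting 5→3: 181 + 95 = 276.

€276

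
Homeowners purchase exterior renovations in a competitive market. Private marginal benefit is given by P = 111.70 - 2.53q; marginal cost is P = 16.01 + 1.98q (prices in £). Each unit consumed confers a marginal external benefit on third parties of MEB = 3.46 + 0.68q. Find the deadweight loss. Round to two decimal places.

DWL = £41.77

Market equilibrium (private): 16.01 + 1.98q = 111.70 - 2.53q → q_m = 21.2173.
Social marginal benefit = demand + MEB = 115.16 - 1.85q.
Set SMB = MC: 115.16 - 1.85q = 16.01 + 1.98q → q* = 25.8877.
Height of the DWL triangle at q_m is SMB(q_m) − MC(q_m) = MEB(q_m) = 17.8878.
DWL = ½ × 4.6704 × 17.8878 = 41.7716.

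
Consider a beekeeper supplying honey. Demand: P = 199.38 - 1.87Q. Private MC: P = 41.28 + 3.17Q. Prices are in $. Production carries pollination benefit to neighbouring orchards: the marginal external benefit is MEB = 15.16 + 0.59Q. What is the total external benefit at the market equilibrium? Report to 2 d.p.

$765.84

Market equilibrium (private): 41.28 + 3.17Q = 199.38 - 1.87Q → Q_m = 31.3690.
Total external benefit = ∫₀^{Q_m} (15.16 + 0.59Q) dQ = 15.16×31.3690 + ½×0.59×31.3690² = 765.8382.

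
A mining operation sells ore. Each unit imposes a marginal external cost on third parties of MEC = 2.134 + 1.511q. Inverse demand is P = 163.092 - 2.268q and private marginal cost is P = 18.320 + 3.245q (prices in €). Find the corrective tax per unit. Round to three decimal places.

tax = €32.818 per unit

Social marginal cost = private MC + MEC = 20.454 + 4.756q.
Set SMC = demand: 20.454 + 4.756q = 163.092 - 2.268q → q* = 20.3072.
The Pigouvian tax equals MEC at q*: 2.134 + 1.511×20.3072 = 32.8182.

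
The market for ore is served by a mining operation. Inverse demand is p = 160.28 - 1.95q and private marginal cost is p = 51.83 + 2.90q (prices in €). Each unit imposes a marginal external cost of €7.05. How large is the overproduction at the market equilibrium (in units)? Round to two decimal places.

Market equilibrium (private): 51.83 + 2.90q = 160.28 - 1.95q → q_m = 22.3608.
Social marginal cost = private MC + MEC = 58.88 + 2.90q.
Set SMC = demand: 58.88 + 2.90q = 160.28 - 1.95q → q* = 20.9072.
Gap = |22.3608 − 20.9072| = 1.4536.

1.45 units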